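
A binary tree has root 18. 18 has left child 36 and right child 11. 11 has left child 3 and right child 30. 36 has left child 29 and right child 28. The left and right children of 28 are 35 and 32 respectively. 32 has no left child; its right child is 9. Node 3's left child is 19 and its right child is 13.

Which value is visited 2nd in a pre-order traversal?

36

Pre-order visits the node, then its left subtree, then its right subtree.
Visit 18.
At 18: go left to 36.
  Visit 36.
  At 36: go left to 29.
    29 is a leaf — visit 29.
  At 36: go right to 28.
    Visit 28.
    At 28: go left to 35.
      35 is a leaf — visit 35.
    At 28: go right to 32.
      Visit 32.
      At 32: no left child.
      At 32: go right to 9.
        9 is a leaf — visit 9.
At 18: go right to 11.
  Visit 11.
  At 11: go left to 3.
    Visit 3.
    At 3: go left to 19.
      19 is a leaf — visit 19.
    At 3: go right to 13.
      13 is a leaf — visit 13.
  At 11: go right to 30.
    30 is a leaf — visit 30.
Full pre-order sequence: 18, 36, 29, 28, 35, 32, 9, 11, 3, 19, 13, 30.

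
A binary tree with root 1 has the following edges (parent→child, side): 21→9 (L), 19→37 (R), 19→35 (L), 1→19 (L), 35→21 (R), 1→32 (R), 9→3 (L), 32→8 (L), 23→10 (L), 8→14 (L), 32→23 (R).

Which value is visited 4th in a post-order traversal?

Post-order visits the left subtree, then the right subtree, then the node.
At 1: go left to 19.
  At 19: go left to 35.
    At 35: no left child.
    At 35: go right to 21.
      At 21: go left to 9.
        At 9: go left to 3.
          3 is a leaf — visit 3.
        At 9: no right child.
        Visit 9.
      At 21: no right child.
      Visit 21.
    Visit 35.
  At 19: go right to 37.
    37 is a leaf — visit 37.
  Visit 19.
At 1: go right to 32.
  At 32: go left to 8.
    At 8: go left to 14.
      14 is a leaf — visit 14.
    At 8: no right child.
    Visit 8.
  At 32: go right to 23.
    At 23: go left to 10.
      10 is a leaf — visit 10.
    At 23: no right child.
    Visit 23.
  Visit 32.
Visit 1.
Full post-order sequence: 3, 9, 21, 35, 37, 19, 14, 8, 10, 23, 32, 1.

35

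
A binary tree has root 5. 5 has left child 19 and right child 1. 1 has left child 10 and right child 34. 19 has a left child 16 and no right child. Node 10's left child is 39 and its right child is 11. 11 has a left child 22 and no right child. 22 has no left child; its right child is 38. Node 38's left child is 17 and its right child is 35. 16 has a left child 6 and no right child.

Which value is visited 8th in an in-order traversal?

17

In-order visits the left subtree, then the node, then the right subtree.
At 5: go left to 19.
  At 19: go left to 16.
    At 16: go left to 6.
      6 is a leaf — visit 6.
    Visit 16.
    At 16: no right child.
  Visit 19.
  At 19: no right child.
Visit 5.
At 5: go right to 1.
  At 1: go left to 10.
    At 10: go left to 39.
      39 is a leaf — visit 39.
    Visit 10.
    At 10: go right to 11.
      At 11: go left to 22.
        At 22: no left child.
        Visit 22.
        At 22: go right to 38.
          At 38: go left to 17.
            17 is a leaf — visit 17.
          Visit 38.
          At 38: go right to 35.
            35 is a leaf — visit 35.
      Visit 11.
      At 11: no right child.
  Visit 1.
  At 1: go right to 34.
    34 is a leaf — visit 34.
Full in-order sequence: 6, 16, 19, 5, 39, 10, 22, 17, 38, 35, 11, 1, 34.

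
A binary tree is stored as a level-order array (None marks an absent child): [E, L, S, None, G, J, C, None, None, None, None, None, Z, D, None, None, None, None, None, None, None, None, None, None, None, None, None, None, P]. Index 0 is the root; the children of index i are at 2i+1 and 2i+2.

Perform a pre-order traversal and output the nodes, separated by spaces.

E L G S J Z C D P

Pre-order visits the node, then its left subtree, then its right subtree.
Visit E.
At E: go left to L.
  Visit L.
  At L: no left child.
  At L: go right to G.
    G is a leaf — visit G.
At E: go right to S.
  Visit S.
  At S: go left to J.
    Visit J.
    At J: no left child.
    At J: go right to Z.
      Z is a leaf — visit Z.
  At S: go right to C.
    Visit C.
    At C: go left to D.
      Visit D.
      At D: no left child.
      At D: go right to P.
        P is a leaf — visit P.
    At C: no right child.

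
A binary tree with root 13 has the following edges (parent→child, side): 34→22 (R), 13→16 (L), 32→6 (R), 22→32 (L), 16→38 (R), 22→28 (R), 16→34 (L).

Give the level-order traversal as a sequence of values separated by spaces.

13 16 34 38 22 32 28 6

Level-order visits nodes level by level from the root, left to right within each level.
Level 0: 13
Level 1: 16
Level 2: 34, 38
Level 3: 22
Level 4: 32, 28
Level 5: 6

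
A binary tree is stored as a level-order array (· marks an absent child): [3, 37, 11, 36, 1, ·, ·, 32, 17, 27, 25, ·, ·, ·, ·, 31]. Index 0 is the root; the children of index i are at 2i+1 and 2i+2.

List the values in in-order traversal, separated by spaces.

In-order visits the left subtree, then the node, then the right subtree.
At 3: go left to 37.
  At 37: go left to 36.
    At 36: go left to 32.
      At 32: go left to 31.
        31 is a leaf — visit 31.
      Visit 32.
      At 32: no right child.
    Visit 36.
    At 36: go right to 17.
      17 is a leaf — visit 17.
  Visit 37.
  At 37: go right to 1.
    At 1: go left to 27.
      27 is a leaf — visit 27.
    Visit 1.
    At 1: go right to 25.
      25 is a leaf — visit 25.
Visit 3.
At 3: go right to 11.
  11 is a leaf — visit 11.

31 32 36 17 37 27 1 25 3 11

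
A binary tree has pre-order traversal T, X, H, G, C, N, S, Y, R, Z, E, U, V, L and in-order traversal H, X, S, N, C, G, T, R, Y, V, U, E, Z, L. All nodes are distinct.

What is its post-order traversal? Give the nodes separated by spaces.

The first element of pre-order is the root; it splits in-order into left and right subtrees.
Root T: left subtree has 6 nodes {H, X, S, N, C, G}, right has 7 {R, Y, V, U, E, Z, L}.
  Root X: left subtree has 1 node {H}, right has 4 {S, N, C, G}.
    Root G: left subtree has 3 nodes {S, N, C}, right has 0 { }.
      Root C: left subtree has 2 nodes {S, N}, right has 0 { }.
        Root N: left subtree has 1 node {S}, right has 0 { }.
  Root Y: left subtree has 1 node {R}, right has 5 {V, U, E, Z, L}.
    Root Z: left subtree has 3 nodes {V, U, E}, right has 1 {L}.
      Root E: left subtree has 2 nodes {V, U}, right has 0 { }.
        Root U: left subtree has 1 node {V}, right has 0 { }.

H S N C G X R V U E L Z Y T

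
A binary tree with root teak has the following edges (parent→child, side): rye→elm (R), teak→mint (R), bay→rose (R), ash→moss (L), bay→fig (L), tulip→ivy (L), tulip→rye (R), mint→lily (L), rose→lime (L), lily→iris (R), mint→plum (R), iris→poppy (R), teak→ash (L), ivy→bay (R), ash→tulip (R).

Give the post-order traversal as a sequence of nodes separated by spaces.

Post-order visits the left subtree, then the right subtree, then the node.
At teak: go left to ash.
  At ash: go left to moss.
    moss is a leaf — visit moss.
  At ash: go right to tulip.
    At tulip: go left to ivy.
      At ivy: no left child.
      At ivy: go right to bay.
        At bay: go left to fig.
          fig is a leaf — visit fig.
        At bay: go right to rose.
          At rose: go left to lime.
            lime is a leaf — visit lime.
          At rose: no right child.
          Visit rose.
        Visit bay.
      Visit ivy.
    At tulip: go right to rye.
      At rye: no left child.
      At rye: go right to elm.
        elm is a leaf — visit elm.
      Visit rye.
    Visit tulip.
  Visit ash.
At teak: go right to mint.
  At mint: go left to lily.
    At lily: no left child.
    At lily: go right to iris.
      At iris: no left child.
      At iris: go right to poppy.
        poppy is a leaf — visit poppy.
      Visit iris.
    Visit lily.
  At mint: go right to plum.
    plum is a leaf — visit plum.
  Visit mint.
Visit teak.

moss fig lime rose bay ivy elm rye tulip ash poppy iris lily plum mint teak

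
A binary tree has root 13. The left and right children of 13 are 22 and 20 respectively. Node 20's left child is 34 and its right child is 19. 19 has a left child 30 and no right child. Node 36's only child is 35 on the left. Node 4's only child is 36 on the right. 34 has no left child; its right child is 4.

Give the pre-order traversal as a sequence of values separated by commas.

13, 22, 20, 34, 4, 36, 35, 19, 30

Pre-order visits the node, then its left subtree, then its right subtree.
Visit 13.
At 13: go left to 22.
  22 is a leaf — visit 22.
At 13: go right to 20.
  Visit 20.
  At 20: go left to 34.
    Visit 34.
    At 34: no left child.
    At 34: go right to 4.
      Visit 4.
      At 4: no left child.
      At 4: go right to 36.
        Visit 36.
        At 36: go left to 35.
          35 is a leaf — visit 35.
        At 36: no right child.
  At 20: go right to 19.
    Visit 19.
    At 19: go left to 30.
      30 is a leaf — visit 30.
    At 19: no right child.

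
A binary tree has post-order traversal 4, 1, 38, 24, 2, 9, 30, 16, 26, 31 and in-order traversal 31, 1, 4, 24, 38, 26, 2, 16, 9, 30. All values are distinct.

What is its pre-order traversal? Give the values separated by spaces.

31 26 24 1 4 38 16 2 30 9

The last element of post-order is the root; it splits in-order into left and right subtrees.
Root 31: left subtree has 0 nodes { }, right has 9 {1, 4, 24, 38, 26, 2, 16, 9, 30}.
  Root 26: left subtree has 4 nodes {1, 4, 24, 38}, right has 4 {2, 16, 9, 30}.
    Root 24: left subtree has 2 nodes {1, 4}, right has 1 {38}.
      Root 1: left subtree has 0 nodes { }, right has 1 {4}.
    Root 16: left subtree has 1 node {2}, right has 2 {9, 30}.
      Root 30: left subtree has 1 node {9}, right has 0 { }.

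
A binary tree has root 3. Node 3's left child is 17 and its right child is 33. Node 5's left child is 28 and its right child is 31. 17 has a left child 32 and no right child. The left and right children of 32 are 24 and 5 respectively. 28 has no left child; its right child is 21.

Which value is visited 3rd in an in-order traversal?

In-order visits the left subtree, then the node, then the right subtree.
At 3: go left to 17.
  At 17: go left to 32.
    At 32: go left to 24.
      24 is a leaf — visit 24.
    Visit 32.
    At 32: go right to 5.
      At 5: go left to 28.
        At 28: no left child.
        Visit 28.
        At 28: go right to 21.
          21 is a leaf — visit 21.
      Visit 5.
      At 5: go right to 31.
        31 is a leaf — visit 31.
  Visit 17.
  At 17: no right child.
Visit 3.
At 3: go right to 33.
  33 is a leaf — visit 33.
Full in-order sequence: 24, 32, 28, 21, 5, 31, 17, 3, 33.

28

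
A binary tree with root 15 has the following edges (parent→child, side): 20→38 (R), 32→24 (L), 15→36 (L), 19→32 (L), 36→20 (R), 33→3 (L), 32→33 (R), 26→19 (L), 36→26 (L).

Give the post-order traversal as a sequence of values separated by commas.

Post-order visits the left subtree, then the right subtree, then the node.
At 15: go left to 36.
  At 36: go left to 26.
    At 26: go left to 19.
      At 19: go left to 32.
        At 32: go left to 24.
          24 is a leaf — visit 24.
        At 32: go right to 33.
          At 33: go left to 3.
            3 is a leaf — visit 3.
          At 33: no right child.
          Visit 33.
        Visit 32.
      At 19: no right child.
      Visit 19.
    At 26: no right child.
    Visit 26.
  At 36: go right to 20.
    At 20: no left child.
    At 20: go right to 38.
      38 is a leaf — visit 38.
    Visit 20.
  Visit 36.
At 15: no right child.
Visit 15.

24, 3, 33, 32, 19, 26, 38, 20, 36, 15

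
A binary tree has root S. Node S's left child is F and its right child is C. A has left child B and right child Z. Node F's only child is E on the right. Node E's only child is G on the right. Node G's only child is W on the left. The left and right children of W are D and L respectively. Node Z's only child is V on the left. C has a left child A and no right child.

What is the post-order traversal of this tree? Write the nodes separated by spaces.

D L W G E F B V Z A C S

Post-order visits the left subtree, then the right subtree, then the node.
At S: go left to F.
  At F: no left child.
  At F: go right to E.
    At E: no left child.
    At E: go right to G.
      At G: go left to W.
        At W: go left to D.
          D is a leaf — visit D.
        At W: go right to L.
          L is a leaf — visit L.
        Visit W.
      At G: no right child.
      Visit G.
    Visit E.
  Visit F.
At S: go right to C.
  At C: go left to A.
    At A: go left to B.
      B is a leaf — visit B.
    At A: go right to Z.
      At Z: go left to V.
        V is a leaf — visit V.
      At Z: no right child.
      Visit Z.
    Visit A.
  At C: no right child.
  Visit C.
Visit S.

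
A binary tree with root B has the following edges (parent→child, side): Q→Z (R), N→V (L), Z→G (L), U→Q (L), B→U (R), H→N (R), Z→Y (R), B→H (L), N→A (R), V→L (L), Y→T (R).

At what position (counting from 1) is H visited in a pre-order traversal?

2

Pre-order visits the node, then its left subtree, then its right subtree.
Visit B.
At B: go left to H.
  Visit H.
  At H: no left child.
  At H: go right to N.
    Visit N.
    At N: go left to V.
      Visit V.
      At V: go left to L.
        L is a leaf — visit L.
      At V: no right child.
    At N: go right to A.
      A is a leaf — visit A.
At B: go right to U.
  Visit U.
  At U: go left to Q.
    Visit Q.
    At Q: no left child.
    At Q: go right to Z.
      Visit Z.
      At Z: go left to G.
        G is a leaf — visit G.
      At Z: go right to Y.
        Visit Y.
        At Y: no left child.
        At Y: go right to T.
          T is a leaf — visit T.
  At U: no right child.
Full pre-order sequence: B, H, N, V, L, A, U, Q, Z, G, Y, T.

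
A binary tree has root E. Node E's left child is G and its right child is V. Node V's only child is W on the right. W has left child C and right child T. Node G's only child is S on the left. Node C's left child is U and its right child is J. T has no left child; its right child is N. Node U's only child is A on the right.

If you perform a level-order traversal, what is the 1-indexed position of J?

9

Level-order visits nodes level by level from the root, left to right within each level.
Level 0: E
Level 1: G, V
Level 2: S, W
Level 3: C, T
Level 4: U, J, N
Level 5: A
Full level-order sequence: E, G, V, S, W, C, T, U, J, N, A.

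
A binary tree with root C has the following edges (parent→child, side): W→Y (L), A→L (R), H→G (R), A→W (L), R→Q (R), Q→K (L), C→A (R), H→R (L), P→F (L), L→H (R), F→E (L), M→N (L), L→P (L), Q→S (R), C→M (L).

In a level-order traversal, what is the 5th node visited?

W

Level-order visits nodes level by level from the root, left to right within each level.
Level 0: C
Level 1: M, A
Level 2: N, W, L
Level 3: Y, P, H
Level 4: F, R, G
Level 5: E, Q
Level 6: K, S
Full level-order sequence: C, M, A, N, W, L, Y, P, H, F, R, G, E, Q, K, S.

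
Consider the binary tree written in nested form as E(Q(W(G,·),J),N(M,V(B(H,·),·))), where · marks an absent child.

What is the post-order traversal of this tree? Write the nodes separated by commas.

G, W, J, Q, M, H, B, V, N, E

Post-order visits the left subtree, then the right subtree, then the node.
At E: go left to Q.
  At Q: go left to W.
    At W: go left to G.
      G is a leaf — visit G.
    At W: no right child.
    Visit W.
  At Q: go right to J.
    J is a leaf — visit J.
  Visit Q.
At E: go right to N.
  At N: go left to M.
    M is a leaf — visit M.
  At N: go right to V.
    At V: go left to B.
      At B: go left to H.
        H is a leaf — visit H.
      At B: no right child.
      Visit B.
    At V: no right child.
    Visit V.
  Visit N.
Visit E.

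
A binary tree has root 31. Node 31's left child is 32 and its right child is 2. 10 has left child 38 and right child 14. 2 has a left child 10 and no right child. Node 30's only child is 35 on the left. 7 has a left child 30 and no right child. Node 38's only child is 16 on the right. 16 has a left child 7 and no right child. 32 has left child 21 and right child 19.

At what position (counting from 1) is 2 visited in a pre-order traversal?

Pre-order visits the node, then its left subtree, then its right subtree.
Visit 31.
At 31: go left to 32.
  Visit 32.
  At 32: go left to 21.
    21 is a leaf — visit 21.
  At 32: go right to 19.
    19 is a leaf — visit 19.
At 31: go right to 2.
  Visit 2.
  At 2: go left to 10.
    Visit 10.
    At 10: go left to 38.
      Visit 38.
      At 38: no left child.
      At 38: go right to 16.
        Visit 16.
        At 16: go left to 7.
          Visit 7.
          At 7: go left to 30.
            Visit 30.
            At 30: go left to 35.
              35 is a leaf — visit 35.
            At 30: no right child.
          At 7: no right child.
        At 16: no right child.
    At 10: go right to 14.
      14 is a leaf — visit 14.
  At 2: no right child.
Full pre-order sequence: 31, 32, 21, 19, 2, 10, 38, 16, 7, 30, 35, 14.

5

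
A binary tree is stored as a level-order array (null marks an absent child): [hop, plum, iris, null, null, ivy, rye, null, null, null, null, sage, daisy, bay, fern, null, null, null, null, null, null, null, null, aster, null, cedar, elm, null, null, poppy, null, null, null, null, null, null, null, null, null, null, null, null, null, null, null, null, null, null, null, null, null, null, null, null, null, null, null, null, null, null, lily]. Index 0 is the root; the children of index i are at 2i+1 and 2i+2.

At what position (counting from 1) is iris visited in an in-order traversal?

9

In-order visits the left subtree, then the node, then the right subtree.
At hop: go left to plum.
  plum is a leaf — visit plum.
Visit hop.
At hop: go right to iris.
  At iris: go left to ivy.
    At ivy: go left to sage.
      At sage: go left to aster.
        aster is a leaf — visit aster.
      Visit sage.
      At sage: no right child.
    Visit ivy.
    At ivy: go right to daisy.
      At daisy: go left to cedar.
        cedar is a leaf — visit cedar.
      Visit daisy.
      At daisy: go right to elm.
        elm is a leaf — visit elm.
  Visit iris.
  At iris: go right to rye.
    At rye: go left to bay.
      bay is a leaf — visit bay.
    Visit rye.
    At rye: go right to fern.
      At fern: go left to poppy.
        At poppy: no left child.
        Visit poppy.
        At poppy: go right to lily.
          lily is a leaf — visit lily.
      Visit fern.
      At fern: no right child.
Full in-order sequence: plum, hop, aster, sage, ivy, cedar, daisy, elm, iris, bay, rye, poppy, lily, fern.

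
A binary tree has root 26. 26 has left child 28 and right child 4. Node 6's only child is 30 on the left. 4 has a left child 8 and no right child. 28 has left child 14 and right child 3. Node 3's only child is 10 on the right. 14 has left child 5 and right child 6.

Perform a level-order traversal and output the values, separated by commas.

Level-order visits nodes level by level from the root, left to right within each level.
Level 0: 26
Level 1: 28, 4
Level 2: 14, 3, 8
Level 3: 5, 6, 10
Level 4: 30

26, 28, 4, 14, 3, 8, 5, 6, 10, 30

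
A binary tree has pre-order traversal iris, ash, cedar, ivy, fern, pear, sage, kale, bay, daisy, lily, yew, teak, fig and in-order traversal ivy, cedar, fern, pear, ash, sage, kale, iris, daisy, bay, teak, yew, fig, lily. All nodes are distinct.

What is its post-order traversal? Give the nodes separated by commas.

The first element of pre-order is the root; it splits in-order into left and right subtrees.
Root iris: left subtree has 7 nodes {ivy, cedar, fern, pear, ash, sage, kale}, right has 6 {daisy, bay, teak, yew, fig, lily}.
  Root ash: left subtree has 4 nodes {ivy, cedar, fern, pear}, right has 2 {sage, kale}.
    Root cedar: left subtree has 1 node {ivy}, right has 2 {fern, pear}.
      Root fern: left subtree has 0 nodes { }, right has 1 {pear}.
    Root sage: left subtree has 0 nodes { }, right has 1 {kale}.
  Root bay: left subtree has 1 node {daisy}, right has 4 {teak, yew, fig, lily}.
    Root lily: left subtree has 3 nodes {teak, yew, fig}, right has 0 { }.
      Root yew: left subtree has 1 node {teak}, right has 1 {fig}.

ivy, pear, fern, cedar, kale, sage, ash, daisy, teak, fig, yew, lily, bay, iris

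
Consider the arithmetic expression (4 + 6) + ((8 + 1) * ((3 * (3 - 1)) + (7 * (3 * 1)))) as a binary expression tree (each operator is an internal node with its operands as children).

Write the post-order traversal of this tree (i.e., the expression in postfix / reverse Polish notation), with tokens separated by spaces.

4 6 + 8 1 + 3 3 1 - * 7 3 1 * * + * +

Post-order on an expression tree gives postfix notation: for each operator, emit left operand, right operand, then the operator.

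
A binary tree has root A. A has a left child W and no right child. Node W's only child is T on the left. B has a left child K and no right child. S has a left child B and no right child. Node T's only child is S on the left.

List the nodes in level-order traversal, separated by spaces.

A W T S B K

Level-order visits nodes level by level from the root, left to right within each level.
Level 0: A
Level 1: W
Level 2: T
Level 3: S
Level 4: B
Level 5: K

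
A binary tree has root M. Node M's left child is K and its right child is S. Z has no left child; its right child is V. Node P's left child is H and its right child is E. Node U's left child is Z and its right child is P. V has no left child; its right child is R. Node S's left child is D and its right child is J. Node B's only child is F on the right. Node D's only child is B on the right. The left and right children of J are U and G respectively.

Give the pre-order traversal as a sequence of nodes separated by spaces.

M K S D B F J U Z V R P H E G

Pre-order visits the node, then its left subtree, then its right subtree.
Visit M.
At M: go left to K.
  K is a leaf — visit K.
At M: go right to S.
  Visit S.
  At S: go left to D.
    Visit D.
    At D: no left child.
    At D: go right to B.
      Visit B.
      At B: no left child.
      At B: go right to F.
        F is a leaf — visit F.
  At S: go right to J.
    Visit J.
    At J: go left to U.
      Visit U.
      At U: go left to Z.
        Visit Z.
        At Z: no left child.
        At Z: go right to V.
          Visit V.
          At V: no left child.
          At V: go right to R.
            R is a leaf — visit R.
      At U: go right to P.
        Visit P.
        At P: go left to H.
          H is a leaf — visit H.
        At P: go right to E.
          E is a leaf — visit E.
    At J: go right to G.
      G is a leaf — visit G.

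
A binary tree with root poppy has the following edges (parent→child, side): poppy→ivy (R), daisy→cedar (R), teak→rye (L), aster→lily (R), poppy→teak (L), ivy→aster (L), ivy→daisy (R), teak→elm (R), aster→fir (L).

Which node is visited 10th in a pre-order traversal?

cedar

Pre-order visits the node, then its left subtree, then its right subtree.
Visit poppy.
At poppy: go left to teak.
  Visit teak.
  At teak: go left to rye.
    rye is a leaf — visit rye.
  At teak: go right to elm.
    elm is a leaf — visit elm.
At poppy: go right to ivy.
  Visit ivy.
  At ivy: go left to aster.
    Visit aster.
    At aster: go left to fir.
      fir is a leaf — visit fir.
    At aster: go right to lily.
      lily is a leaf — visit lily.
  At ivy: go right to daisy.
    Visit daisy.
    At daisy: no left child.
    At daisy: go right to cedar.
      cedar is a leaf — visit cedar.
Full pre-order sequence: poppy, teak, rye, elm, ivy, aster, fir, lily, daisy, cedar.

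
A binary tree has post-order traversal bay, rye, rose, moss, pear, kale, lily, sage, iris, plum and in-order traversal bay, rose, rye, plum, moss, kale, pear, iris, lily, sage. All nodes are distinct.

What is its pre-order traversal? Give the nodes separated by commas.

The last element of post-order is the root; it splits in-order into left and right subtrees.
Root plum: left subtree has 3 nodes {bay, rose, rye}, right has 6 {moss, kale, pear, iris, lily, sage}.
  Root rose: left subtree has 1 node {bay}, right has 1 {rye}.
  Root iris: left subtree has 3 nodes {moss, kale, pear}, right has 2 {lily, sage}.
    Root kale: left subtree has 1 node {moss}, right has 1 {pear}.
    Root sage: left subtree has 1 node {lily}, right has 0 { }.

plum, rose, bay, rye, iris, kale, moss, pear, sage, lily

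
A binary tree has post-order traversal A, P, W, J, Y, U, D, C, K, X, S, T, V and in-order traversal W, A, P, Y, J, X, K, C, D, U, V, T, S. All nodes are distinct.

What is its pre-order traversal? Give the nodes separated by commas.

V, X, Y, W, P, A, J, K, C, D, U, T, S

The last element of post-order is the root; it splits in-order into left and right subtrees.
Root V: left subtree has 10 nodes {W, A, P, Y, J, X, K, C, D, U}, right has 2 {T, S}.
  Root X: left subtree has 5 nodes {W, A, P, Y, J}, right has 4 {K, C, D, U}.
    Root Y: left subtree has 3 nodes {W, A, P}, right has 1 {J}.
      Root W: left subtree has 0 nodes { }, right has 2 {A, P}.
        Root P: left subtree has 1 node {A}, right has 0 { }.
    Root K: left subtree has 0 nodes { }, right has 3 {C, D, U}.
      Root C: left subtree has 0 nodes { }, right has 2 {D, U}.
        Root D: left subtree has 0 nodes { }, right has 1 {U}.
  Root T: left subtree has 0 nodes { }, right has 1 {S}.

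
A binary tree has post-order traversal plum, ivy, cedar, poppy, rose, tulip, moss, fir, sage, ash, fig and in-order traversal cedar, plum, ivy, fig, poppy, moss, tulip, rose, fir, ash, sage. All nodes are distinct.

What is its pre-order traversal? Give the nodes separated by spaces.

fig cedar ivy plum ash fir moss poppy tulip rose sage

The last element of post-order is the root; it splits in-order into left and right subtrees.
Root fig: left subtree has 3 nodes {cedar, plum, ivy}, right has 7 {poppy, moss, tulip, rose, fir, ash, sage}.
  Root cedar: left subtree has 0 nodes { }, right has 2 {plum, ivy}.
    Root ivy: left subtree has 1 node {plum}, right has 0 { }.
  Root ash: left subtree has 5 nodes {poppy, moss, tulip, rose, fir}, right has 1 {sage}.
    Root fir: left subtree has 4 nodes {poppy, moss, tulip, rose}, right has 0 { }.
      Root moss: left subtree has 1 node {poppy}, right has 2 {tulip, rose}.
        Root tulip: left subtree has 0 nodes { }, right has 1 {rose}.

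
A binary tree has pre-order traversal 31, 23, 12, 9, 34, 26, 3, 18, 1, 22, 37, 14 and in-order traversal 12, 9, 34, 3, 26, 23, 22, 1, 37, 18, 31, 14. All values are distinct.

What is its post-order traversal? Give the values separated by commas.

The first element of pre-order is the root; it splits in-order into left and right subtrees.
Root 31: left subtree has 10 nodes {12, 9, 34, 3, 26, 23, 22, 1, 37, 18}, right has 1 {14}.
  Root 23: left subtree has 5 nodes {12, 9, 34, 3, 26}, right has 4 {22, 1, 37, 18}.
    Root 12: left subtree has 0 nodes { }, right has 4 {9, 34, 3, 26}.
      Root 9: left subtree has 0 nodes { }, right has 3 {34, 3, 26}.
        Root 34: left subtree has 0 nodes { }, right has 2 {3, 26}.
          Root 26: left subtree has 1 node {3}, right has 0 { }.
    Root 18: left subtree has 3 nodes {22, 1, 37}, right has 0 { }.
      Root 1: left subtree has 1 node {22}, right has 1 {37}.

3, 26, 34, 9, 12, 22, 37, 1, 18, 23, 14, 31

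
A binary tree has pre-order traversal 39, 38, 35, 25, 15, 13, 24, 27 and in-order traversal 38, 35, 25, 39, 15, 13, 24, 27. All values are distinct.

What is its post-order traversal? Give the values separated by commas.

25, 35, 38, 27, 24, 13, 15, 39

The first element of pre-order is the root; it splits in-order into left and right subtrees.
Root 39: left subtree has 3 nodes {38, 35, 25}, right has 4 {15, 13, 24, 27}.
  Root 38: left subtree has 0 nodes { }, right has 2 {35, 25}.
    Root 35: left subtree has 0 nodes { }, right has 1 {25}.
  Root 15: left subtree has 0 nodes { }, right has 3 {13, 24, 27}.
    Root 13: left subtree has 0 nodes { }, right has 2 {24, 27}.
      Root 24: left subtree has 0 nodes { }, right has 1 {27}.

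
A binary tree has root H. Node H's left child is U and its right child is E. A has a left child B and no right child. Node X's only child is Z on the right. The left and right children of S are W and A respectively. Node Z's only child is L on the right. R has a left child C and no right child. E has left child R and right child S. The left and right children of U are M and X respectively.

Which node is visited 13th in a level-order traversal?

Level-order visits nodes level by level from the root, left to right within each level.
Level 0: H
Level 1: U, E
Level 2: M, X, R, S
Level 3: Z, C, W, A
Level 4: L, B
Full level-order sequence: H, U, E, M, X, R, S, Z, C, W, A, L, B.

B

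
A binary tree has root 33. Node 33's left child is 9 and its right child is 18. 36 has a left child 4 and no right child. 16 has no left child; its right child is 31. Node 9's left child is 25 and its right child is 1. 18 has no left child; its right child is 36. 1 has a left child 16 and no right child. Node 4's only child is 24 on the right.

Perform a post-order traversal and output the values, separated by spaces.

25 31 16 1 9 24 4 36 18 33

Post-order visits the left subtree, then the right subtree, then the node.
At 33: go left to 9.
  At 9: go left to 25.
    25 is a leaf — visit 25.
  At 9: go right to 1.
    At 1: go left to 16.
      At 16: no left child.
      At 16: go right to 31.
        31 is a leaf — visit 31.
      Visit 16.
    At 1: no right child.
    Visit 1.
  Visit 9.
At 33: go right to 18.
  At 18: no left child.
  At 18: go right to 36.
    At 36: go left to 4.
      At 4: no left child.
      At 4: go right to 24.
        24 is a leaf — visit 24.
      Visit 4.
    At 36: no right child.
    Visit 36.
  Visit 18.
Visit 33.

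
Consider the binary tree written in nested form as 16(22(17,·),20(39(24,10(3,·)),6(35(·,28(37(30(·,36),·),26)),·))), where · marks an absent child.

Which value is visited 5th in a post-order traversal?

10

Post-order visits the left subtree, then the right subtree, then the node.
At 16: go left to 22.
  At 22: go left to 17.
    17 is a leaf — visit 17.
  At 22: no right child.
  Visit 22.
At 16: go right to 20.
  At 20: go left to 39.
    At 39: go left to 24.
      24 is a leaf — visit 24.
    At 39: go right to 10.
      At 10: go left to 3.
        3 is a leaf — visit 3.
      At 10: no right child.
      Visit 10.
    Visit 39.
  At 20: go right to 6.
    At 6: go left to 35.
      At 35: no left child.
      At 35: go right to 28.
        At 28: go left to 37.
          At 37: go left to 30.
            At 30: no left child.
            At 30: go right to 36.
              36 is a leaf — visit 36.
            Visit 30.
          At 37: no right child.
          Visit 37.
        At 28: go right to 26.
          26 is a leaf — visit 26.
        Visit 28.
      Visit 35.
    At 6: no right child.
    Visit 6.
  Visit 20.
Visit 16.
Full post-order sequence: 17, 22, 24, 3, 10, 39, 36, 30, 37, 26, 28, 35, 6, 20, 16.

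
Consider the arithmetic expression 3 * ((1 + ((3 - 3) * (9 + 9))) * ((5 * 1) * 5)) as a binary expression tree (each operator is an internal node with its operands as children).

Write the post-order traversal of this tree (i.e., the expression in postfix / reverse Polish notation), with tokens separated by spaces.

Post-order on an expression tree gives postfix notation: for each operator, emit left operand, right operand, then the operator.

3 1 3 3 - 9 9 + * + 5 1 * 5 * * *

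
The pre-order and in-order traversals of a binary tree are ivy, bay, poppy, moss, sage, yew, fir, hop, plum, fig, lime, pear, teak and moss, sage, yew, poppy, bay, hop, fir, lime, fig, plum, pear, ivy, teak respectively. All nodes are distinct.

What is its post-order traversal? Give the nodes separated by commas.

The first element of pre-order is the root; it splits in-order into left and right subtrees.
Root ivy: left subtree has 11 nodes {moss, sage, yew, poppy, bay, hop, fir, lime, fig, plum, pear}, right has 1 {teak}.
  Root bay: left subtree has 4 nodes {moss, sage, yew, poppy}, right has 6 {hop, fir, lime, fig, plum, pear}.
    Root poppy: left subtree has 3 nodes {moss, sage, yew}, right has 0 { }.
      Root moss: left subtree has 0 nodes { }, right has 2 {sage, yew}.
        Root sage: left subtree has 0 nodes { }, right has 1 {yew}.
    Root fir: left subtree has 1 node {hop}, right has 4 {lime, fig, plum, pear}.
      Root plum: left subtree has 2 nodes {lime, fig}, right has 1 {pear}.
        Root fig: left subtree has 1 node {lime}, right has 0 { }.

yew, sage, moss, poppy, hop, lime, fig, pear, plum, fir, bay, teak, ivy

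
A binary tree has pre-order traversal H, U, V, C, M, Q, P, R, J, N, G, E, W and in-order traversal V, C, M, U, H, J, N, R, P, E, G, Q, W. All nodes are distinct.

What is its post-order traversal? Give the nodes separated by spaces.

M C V U N J R E G P W Q H

The first element of pre-order is the root; it splits in-order into left and right subtrees.
Root H: left subtree has 4 nodes {V, C, M, U}, right has 8 {J, N, R, P, E, G, Q, W}.
  Root U: left subtree has 3 nodes {V, C, M}, right has 0 { }.
    Root V: left subtree has 0 nodes { }, right has 2 {C, M}.
      Root C: left subtree has 0 nodes { }, right has 1 {M}.
  Root Q: left subtree has 6 nodes {J, N, R, P, E, G}, right has 1 {W}.
    Root P: left subtree has 3 nodes {J, N, R}, right has 2 {E, G}.
      Root R: left subtree has 2 nodes {J, N}, right has 0 { }.
        Root J: left subtree has 0 nodes { }, right has 1 {N}.
      Root G: left subtree has 1 node {E}, right has 0 { }.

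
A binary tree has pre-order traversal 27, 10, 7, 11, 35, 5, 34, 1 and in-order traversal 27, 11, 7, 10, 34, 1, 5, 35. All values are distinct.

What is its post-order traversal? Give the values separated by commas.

11, 7, 1, 34, 5, 35, 10, 27

The first element of pre-order is the root; it splits in-order into left and right subtrees.
Root 27: left subtree has 0 nodes { }, right has 7 {11, 7, 10, 34, 1, 5, 35}.
  Root 10: left subtree has 2 nodes {11, 7}, right has 4 {34, 1, 5, 35}.
    Root 7: left subtree has 1 node {11}, right has 0 { }.
    Root 35: left subtree has 3 nodes {34, 1, 5}, right has 0 { }.
      Root 5: left subtree has 2 nodes {34, 1}, right has 0 { }.
        Root 34: left subtree has 0 nodes { }, right has 1 {1}.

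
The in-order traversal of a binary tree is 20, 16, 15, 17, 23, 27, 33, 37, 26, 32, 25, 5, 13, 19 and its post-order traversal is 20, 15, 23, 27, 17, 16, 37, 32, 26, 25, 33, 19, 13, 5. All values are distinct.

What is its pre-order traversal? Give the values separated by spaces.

5 33 16 20 17 15 27 23 25 26 37 32 13 19

The last element of post-order is the root; it splits in-order into left and right subtrees.
Root 5: left subtree has 11 nodes {20, 16, 15, 17, 23, 27, 33, 37, 26, 32, 25}, right has 2 {13, 19}.
  Root 33: left subtree has 6 nodes {20, 16, 15, 17, 23, 27}, right has 4 {37, 26, 32, 25}.
    Root 16: left subtree has 1 node {20}, right has 4 {15, 17, 23, 27}.
      Root 17: left subtree has 1 node {15}, right has 2 {23, 27}.
        Root 27: left subtree has 1 node {23}, right has 0 { }.
    Root 25: left subtree has 3 nodes {37, 26, 32}, right has 0 { }.
      Root 26: left subtree has 1 node {37}, right has 1 {32}.
  Root 13: left subtree has 0 nodes { }, right has 1 {19}.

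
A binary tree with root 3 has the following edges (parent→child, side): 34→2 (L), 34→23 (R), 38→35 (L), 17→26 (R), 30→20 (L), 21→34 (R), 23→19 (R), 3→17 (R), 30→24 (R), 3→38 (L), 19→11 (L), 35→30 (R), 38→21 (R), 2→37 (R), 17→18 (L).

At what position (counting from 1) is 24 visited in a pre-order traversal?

6

Pre-order visits the node, then its left subtree, then its right subtree.
Visit 3.
At 3: go left to 38.
  Visit 38.
  At 38: go left to 35.
    Visit 35.
    At 35: no left child.
    At 35: go right to 30.
      Visit 30.
      At 30: go left to 20.
        20 is a leaf — visit 20.
      At 30: go right to 24.
        24 is a leaf — visit 24.
  At 38: go right to 21.
    Visit 21.
    At 21: no left child.
    At 21: go right to 34.
      Visit 34.
      At 34: go left to 2.
        Visit 2.
        At 2: no left child.
        At 2: go right to 37.
          37 is a leaf — visit 37.
      At 34: go right to 23.
        Visit 23.
        At 23: no left child.
        At 23: go right to 19.
          Visit 19.
          At 19: go left to 11.
            11 is a leaf — visit 11.
          At 19: no right child.
At 3: go right to 17.
  Visit 17.
  At 17: go left to 18.
    18 is a leaf — visit 18.
  At 17: go right to 26.
    26 is a leaf — visit 26.
Full pre-order sequence: 3, 38, 35, 30, 20, 24, 21, 34, 2, 37, 23, 19, 11, 17, 18, 26.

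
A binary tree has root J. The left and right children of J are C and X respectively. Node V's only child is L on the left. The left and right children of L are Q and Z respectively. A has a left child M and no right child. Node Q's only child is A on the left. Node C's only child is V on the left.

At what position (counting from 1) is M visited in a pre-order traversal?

Pre-order visits the node, then its left subtree, then its right subtree.
Visit J.
At J: go left to C.
  Visit C.
  At C: go left to V.
    Visit V.
    At V: go left to L.
      Visit L.
      At L: go left to Q.
        Visit Q.
        At Q: go left to A.
          Visit A.
          At A: go left to M.
            M is a leaf — visit M.
          At A: no right child.
        At Q: no right child.
      At L: go right to Z.
        Z is a leaf — visit Z.
    At V: no right child.
  At C: no right child.
At J: go right to X.
  X is a leaf — visit X.
Full pre-order sequence: J, C, V, L, Q, A, M, Z, X.

7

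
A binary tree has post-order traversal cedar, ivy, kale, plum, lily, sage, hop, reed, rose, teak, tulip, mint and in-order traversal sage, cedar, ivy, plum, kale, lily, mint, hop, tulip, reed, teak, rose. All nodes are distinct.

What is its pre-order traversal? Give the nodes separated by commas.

The last element of post-order is the root; it splits in-order into left and right subtrees.
Root mint: left subtree has 6 nodes {sage, cedar, ivy, plum, kale, lily}, right has 5 {hop, tulip, reed, teak, rose}.
  Root sage: left subtree has 0 nodes { }, right has 5 {cedar, ivy, plum, kale, lily}.
    Root lily: left subtree has 4 nodes {cedar, ivy, plum, kale}, right has 0 { }.
      Root plum: left subtree has 2 nodes {cedar, ivy}, right has 1 {kale}.
        Root ivy: left subtree has 1 node {cedar}, right has 0 { }.
  Root tulip: left subtree has 1 node {hop}, right has 3 {reed, teak, rose}.
    Root teak: left subtree has 1 node {reed}, right has 1 {rose}.

mint, sage, lily, plum, ivy, cedar, kale, tulip, hop, teak, reed, rose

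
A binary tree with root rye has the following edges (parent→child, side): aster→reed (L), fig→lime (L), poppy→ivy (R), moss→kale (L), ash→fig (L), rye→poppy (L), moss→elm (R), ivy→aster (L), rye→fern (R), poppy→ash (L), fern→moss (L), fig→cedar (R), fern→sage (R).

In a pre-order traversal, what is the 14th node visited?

sage

Pre-order visits the node, then its left subtree, then its right subtree.
Visit rye.
At rye: go left to poppy.
  Visit poppy.
  At poppy: go left to ash.
    Visit ash.
    At ash: go left to fig.
      Visit fig.
      At fig: go left to lime.
        lime is a leaf — visit lime.
      At fig: go right to cedar.
        cedar is a leaf — visit cedar.
    At ash: no right child.
  At poppy: go right to ivy.
    Visit ivy.
    At ivy: go left to aster.
      Visit aster.
      At aster: go left to reed.
        reed is a leaf — visit reed.
      At aster: no right child.
    At ivy: no right child.
At rye: go right to fern.
  Visit fern.
  At fern: go left to moss.
    Visit moss.
    At moss: go left to kale.
      kale is a leaf — visit kale.
    At moss: go right to elm.
      elm is a leaf — visit elm.
  At fern: go right to sage.
    sage is a leaf — visit sage.
Full pre-order sequence: rye, poppy, ash, fig, lime, cedar, ivy, aster, reed, fern, moss, kale, elm, sage.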